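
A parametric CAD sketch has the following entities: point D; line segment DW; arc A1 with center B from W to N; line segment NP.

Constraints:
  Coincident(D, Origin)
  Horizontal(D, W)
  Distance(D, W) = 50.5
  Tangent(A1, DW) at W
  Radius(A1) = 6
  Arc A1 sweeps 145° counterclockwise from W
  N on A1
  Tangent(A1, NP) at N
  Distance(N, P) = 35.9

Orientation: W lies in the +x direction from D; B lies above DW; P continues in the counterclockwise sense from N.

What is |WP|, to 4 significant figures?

40.83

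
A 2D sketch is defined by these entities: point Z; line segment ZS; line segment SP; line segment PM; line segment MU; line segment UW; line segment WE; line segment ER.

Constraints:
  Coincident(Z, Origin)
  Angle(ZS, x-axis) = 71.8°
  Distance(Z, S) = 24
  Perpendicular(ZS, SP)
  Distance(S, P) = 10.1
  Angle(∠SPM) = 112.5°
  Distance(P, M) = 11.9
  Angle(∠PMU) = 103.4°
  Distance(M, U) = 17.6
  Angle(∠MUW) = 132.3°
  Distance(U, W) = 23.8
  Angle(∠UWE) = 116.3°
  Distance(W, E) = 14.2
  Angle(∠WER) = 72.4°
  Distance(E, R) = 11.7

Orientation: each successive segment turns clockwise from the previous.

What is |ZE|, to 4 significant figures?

33.96

∠MUW = 132.3° gives UW at 150.0° from the x-axis; with |UW| = 23.8, W = (-19.40, 14.33). ∠UWE = 116.3° gives WE at 86.30° from the x-axis; with |WE| = 14.2, E = (-18.48, 28.50). Then |ZE| = |E − Z| = 33.96.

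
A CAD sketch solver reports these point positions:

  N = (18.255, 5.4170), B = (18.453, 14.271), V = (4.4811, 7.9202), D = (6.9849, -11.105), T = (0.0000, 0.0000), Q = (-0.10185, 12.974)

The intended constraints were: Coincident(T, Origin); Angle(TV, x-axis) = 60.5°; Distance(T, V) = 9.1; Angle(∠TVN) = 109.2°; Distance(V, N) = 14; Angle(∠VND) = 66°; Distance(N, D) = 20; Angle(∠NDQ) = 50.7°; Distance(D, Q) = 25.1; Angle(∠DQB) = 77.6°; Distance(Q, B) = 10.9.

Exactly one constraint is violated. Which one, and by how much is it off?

Distance(Q, B) = 10.9 — off by 7.70.

T = (0.00, 0.00) ✓; TV at 60.50° ✓; |TV| = 9.100 ✓; ∠TVN = 109.2° ✓; |VN| = 14.00 ✓; ∠VND = 66.00° ✓; |ND| = 20.00 ✓; ∠NDQ = 50.70° ✓; |DQ| = 25.10 ✓; ∠DQB = 77.60° ✓; |QB| = 18.60 ✗.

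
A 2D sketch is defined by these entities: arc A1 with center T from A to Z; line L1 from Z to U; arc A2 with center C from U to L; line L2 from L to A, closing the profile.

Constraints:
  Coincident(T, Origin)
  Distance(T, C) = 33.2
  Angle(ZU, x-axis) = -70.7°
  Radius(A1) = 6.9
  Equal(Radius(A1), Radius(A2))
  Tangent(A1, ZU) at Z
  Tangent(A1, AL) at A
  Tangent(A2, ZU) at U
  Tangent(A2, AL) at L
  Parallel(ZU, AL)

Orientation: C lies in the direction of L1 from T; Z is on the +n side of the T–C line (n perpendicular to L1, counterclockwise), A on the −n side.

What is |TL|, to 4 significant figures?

33.91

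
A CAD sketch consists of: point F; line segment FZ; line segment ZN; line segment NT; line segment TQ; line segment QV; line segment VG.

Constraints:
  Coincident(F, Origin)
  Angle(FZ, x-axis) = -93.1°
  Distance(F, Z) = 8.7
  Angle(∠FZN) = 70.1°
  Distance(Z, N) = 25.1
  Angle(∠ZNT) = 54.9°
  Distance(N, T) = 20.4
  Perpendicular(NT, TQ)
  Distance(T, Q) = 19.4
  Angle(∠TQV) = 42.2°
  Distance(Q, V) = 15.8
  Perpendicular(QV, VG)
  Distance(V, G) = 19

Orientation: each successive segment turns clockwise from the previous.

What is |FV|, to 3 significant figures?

11.2

F is at the origin; FZ runs at -93.1° with length 8.7, so Z = (-0.470, -8.69). ∠FZN = 70.1° gives ZN at 157° from the x-axis; with |ZN| = 25.1, N = (-23.6, 1.12). ∠ZNT = 54.9° gives NT at 31.9° from the x-axis; with |NT| = 20.4, T = (-6.26, 11.9). The perpendicularity gives TQ at right angles to NT, so TQ runs at -58.1°; with |TQ| = 19.4, Q = (4.00, -4.57). ∠TQV = 42.2° gives QV at 164° from the x-axis; with |QV| = 15.8, V = (-11.2, -0.241). Then |FV| = |V − F| = 11.2.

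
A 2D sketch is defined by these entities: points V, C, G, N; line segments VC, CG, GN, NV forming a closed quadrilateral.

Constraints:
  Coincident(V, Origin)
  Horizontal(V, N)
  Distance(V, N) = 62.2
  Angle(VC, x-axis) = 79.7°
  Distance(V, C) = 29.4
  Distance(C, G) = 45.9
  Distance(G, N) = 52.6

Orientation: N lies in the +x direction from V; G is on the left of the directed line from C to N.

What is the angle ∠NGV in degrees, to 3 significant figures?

60.5°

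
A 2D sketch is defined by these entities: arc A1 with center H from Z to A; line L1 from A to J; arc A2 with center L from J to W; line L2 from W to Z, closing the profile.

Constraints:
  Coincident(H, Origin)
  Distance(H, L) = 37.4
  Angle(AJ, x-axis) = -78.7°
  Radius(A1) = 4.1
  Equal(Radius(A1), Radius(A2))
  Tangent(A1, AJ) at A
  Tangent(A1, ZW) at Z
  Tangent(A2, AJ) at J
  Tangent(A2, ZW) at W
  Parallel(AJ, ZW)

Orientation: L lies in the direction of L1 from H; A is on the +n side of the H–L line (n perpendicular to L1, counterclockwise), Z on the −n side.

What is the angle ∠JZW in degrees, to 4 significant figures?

12.37°

Tangency of A1 to both parallel lines with radius 4.1 puts A and Z at H ± 4.1·n: A = (4.021, 0.8034), Z = (-4.021, -0.8034). Equal radii place J and W the same way about L: J = L + 4.1·n = (11.35, -35.87), W = L − 4.1·n = (3.308, -37.48). Then cos ∠JZW = ZJ·ZW / (|ZJ||ZW|), giving 12.37°.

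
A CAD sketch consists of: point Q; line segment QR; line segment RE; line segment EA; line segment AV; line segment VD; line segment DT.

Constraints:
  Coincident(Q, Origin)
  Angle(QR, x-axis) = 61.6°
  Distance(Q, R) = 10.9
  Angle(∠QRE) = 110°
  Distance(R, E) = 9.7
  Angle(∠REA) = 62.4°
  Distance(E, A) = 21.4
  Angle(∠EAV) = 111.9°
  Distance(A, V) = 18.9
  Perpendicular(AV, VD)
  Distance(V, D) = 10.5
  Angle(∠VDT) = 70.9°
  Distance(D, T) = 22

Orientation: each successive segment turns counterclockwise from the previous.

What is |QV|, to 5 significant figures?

16.755

Q is at the origin; QR runs at 61.6° with length 10.9, so R = (5.1843, 9.5882). ∠QRE = 110.0° gives RE at 131.60° from the x-axis; with |RE| = 9.7, E = (-1.2558, 16.842). ∠REA = 62.4° gives EA at -110.80° from the x-axis; with |EA| = 21.4, A = (-8.8551, -3.1635). ∠EAV = 111.9° gives AV at -42.700° from the x-axis; with |AV| = 18.9, V = (5.0348, -15.981). Then |QV| = |V − Q| = 16.755.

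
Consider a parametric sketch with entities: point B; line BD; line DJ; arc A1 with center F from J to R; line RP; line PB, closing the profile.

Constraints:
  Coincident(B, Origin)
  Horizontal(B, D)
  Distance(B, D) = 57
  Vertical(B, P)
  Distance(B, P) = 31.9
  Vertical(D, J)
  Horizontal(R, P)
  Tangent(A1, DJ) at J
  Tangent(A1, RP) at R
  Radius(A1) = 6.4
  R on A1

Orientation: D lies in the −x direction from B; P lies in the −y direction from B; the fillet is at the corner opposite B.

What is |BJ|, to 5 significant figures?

62.444

The virtual corner opposite B is at (-57.000, -31.900). Tangency of A1 to DJ means the radius FJ is perpendicular to DJ and the tangent condition forces FR to be normal to RP, with radius 6.4, so the center F sits 6.4 in from both sides at F = (-50.600, -25.500). That places the tangent points at J = (-57.000, -25.500) on DJ and R = (-50.600, -31.900) on RP. Then |BJ| = |J − B| = 62.444.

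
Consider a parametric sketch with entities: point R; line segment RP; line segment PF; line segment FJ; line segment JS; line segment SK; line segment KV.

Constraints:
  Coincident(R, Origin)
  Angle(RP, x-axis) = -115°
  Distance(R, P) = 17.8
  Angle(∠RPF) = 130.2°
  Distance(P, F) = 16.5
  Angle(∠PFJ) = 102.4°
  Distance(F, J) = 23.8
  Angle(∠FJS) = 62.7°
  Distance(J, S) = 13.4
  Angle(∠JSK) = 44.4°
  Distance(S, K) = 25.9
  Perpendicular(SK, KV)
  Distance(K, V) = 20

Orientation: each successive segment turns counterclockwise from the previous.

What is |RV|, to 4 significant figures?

53.65

R is at the origin; RP runs at -115.0° with length 17.8, so P = (-7.523, -16.13). ∠RPF = 130.2° gives PF at -65.20° from the x-axis; with |PF| = 16.5, F = (-0.6016, -31.11). ∠PFJ = 102.4° gives FJ at 12.40° from the x-axis; with |FJ| = 23.8, J = (22.64, -26.00). ∠FJS = 62.7° gives JS at 129.7° from the x-axis; with |JS| = 13.4, S = (14.08, -15.69). ∠JSK = 44.4° gives SK at -94.70° from the x-axis; with |SK| = 25.9, K = (11.96, -41.50). The perpendicularity gives KV at right angles to SK, so KV runs at -4.700°; with |KV| = 20.0, V = (31.89, -43.14). Then |RV| = |V − R| = 53.65.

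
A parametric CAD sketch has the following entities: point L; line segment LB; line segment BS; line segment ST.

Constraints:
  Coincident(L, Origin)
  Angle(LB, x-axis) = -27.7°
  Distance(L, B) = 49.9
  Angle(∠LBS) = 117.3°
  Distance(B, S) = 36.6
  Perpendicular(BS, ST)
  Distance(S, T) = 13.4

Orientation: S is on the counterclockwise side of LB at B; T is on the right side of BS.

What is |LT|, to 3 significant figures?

82.9

L is at the origin; LB runs at -27.7° with length 49.9, so B = 49.9·(cos -27.7°, sin -27.7°) = (44.2, -23.2). ∠LBS = 117.3°, so BS runs at -27.7° + (180° − 117.3°) = 35.0° from the x-axis; with |BS| = 36.6, S = B + 36.6·(cos 35.0°, sin 35.0°) = (74.2, -2.20). The perpendicularity gives ST at right angles to BS; with |ST| = 13.4 on the right of BS, T = S + 13.4·(0.574, -0.819) = (81.8, -13.2). Then |LT| = |T − L| = 82.9.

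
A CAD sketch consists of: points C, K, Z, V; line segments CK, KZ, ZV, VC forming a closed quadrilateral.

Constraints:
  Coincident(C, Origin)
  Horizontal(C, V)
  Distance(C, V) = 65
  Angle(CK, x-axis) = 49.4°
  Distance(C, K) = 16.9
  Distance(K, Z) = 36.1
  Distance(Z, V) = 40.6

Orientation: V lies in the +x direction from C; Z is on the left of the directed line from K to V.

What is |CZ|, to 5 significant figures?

52.562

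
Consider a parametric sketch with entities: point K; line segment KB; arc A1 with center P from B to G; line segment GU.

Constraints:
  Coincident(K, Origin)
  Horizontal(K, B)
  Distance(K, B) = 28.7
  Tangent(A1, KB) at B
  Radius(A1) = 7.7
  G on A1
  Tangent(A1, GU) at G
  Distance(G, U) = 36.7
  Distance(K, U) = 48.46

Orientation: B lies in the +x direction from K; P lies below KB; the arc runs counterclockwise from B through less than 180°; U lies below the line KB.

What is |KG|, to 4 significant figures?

22.29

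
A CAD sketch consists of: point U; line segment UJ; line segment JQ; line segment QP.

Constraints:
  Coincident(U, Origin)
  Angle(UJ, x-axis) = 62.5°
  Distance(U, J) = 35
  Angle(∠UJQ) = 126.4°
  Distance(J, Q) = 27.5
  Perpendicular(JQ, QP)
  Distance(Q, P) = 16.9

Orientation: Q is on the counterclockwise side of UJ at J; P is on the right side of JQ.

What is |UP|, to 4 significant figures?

66.04

U is at the origin; UJ runs at 62.5° with length 35.0, so J = 35.0·(cos 62.5°, sin 62.5°) = (16.16, 31.05). ∠UJQ = 126.4°, so JQ runs at 62.5° + (180° − 126.4°) = 116.1° from the x-axis; with |JQ| = 27.5, Q = J + 27.5·(cos 116.1°, sin 116.1°) = (4.063, 55.74). JQ ⟂ QP; with |QP| = 16.9 on the right of JQ, P = Q + 16.9·(0.8980, 0.4399) = (19.24, 63.18). Then |UP| = |P − U| = 66.04.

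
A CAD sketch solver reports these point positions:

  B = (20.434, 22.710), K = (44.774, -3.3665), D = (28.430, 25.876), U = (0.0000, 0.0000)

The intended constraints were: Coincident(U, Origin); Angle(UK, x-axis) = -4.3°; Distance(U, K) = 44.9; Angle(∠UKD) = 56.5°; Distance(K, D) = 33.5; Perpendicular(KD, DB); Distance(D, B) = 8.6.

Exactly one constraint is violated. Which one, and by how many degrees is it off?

Perpendicular(KD, DB) — off by 7.60°.

U = (0.00, 0.00) ✓; UK at -4.300° ✓; |UK| = 44.90 ✓; ∠UKD = 56.50° ✓; |KD| = 33.50 ✓; ∠(KD, DB) = 82.40° ✗; |DB| = 8.600 ✓.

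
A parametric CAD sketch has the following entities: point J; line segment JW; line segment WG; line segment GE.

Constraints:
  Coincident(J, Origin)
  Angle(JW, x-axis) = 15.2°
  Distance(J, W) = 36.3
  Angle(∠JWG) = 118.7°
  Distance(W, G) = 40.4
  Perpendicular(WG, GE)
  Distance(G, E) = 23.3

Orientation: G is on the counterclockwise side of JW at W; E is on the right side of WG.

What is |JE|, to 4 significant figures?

79.91

J is at the origin; JW runs at 15.2° with length 36.3, so W = 36.3·(cos 15.2°, sin 15.2°) = (35.03, 9.517). ∠JWG = 118.7°, so WG runs at 15.2° + (180° − 118.7°) = 76.50° from the x-axis; with |WG| = 40.4, G = W + 40.4·(cos 76.50°, sin 76.50°) = (44.46, 48.80). WG is perpendicular to GE; with |GE| = 23.3 on the right of WG, E = G + 23.3·(0.9724, -0.2334) = (67.12, 43.36). Then |JE| = |E − J| = 79.91.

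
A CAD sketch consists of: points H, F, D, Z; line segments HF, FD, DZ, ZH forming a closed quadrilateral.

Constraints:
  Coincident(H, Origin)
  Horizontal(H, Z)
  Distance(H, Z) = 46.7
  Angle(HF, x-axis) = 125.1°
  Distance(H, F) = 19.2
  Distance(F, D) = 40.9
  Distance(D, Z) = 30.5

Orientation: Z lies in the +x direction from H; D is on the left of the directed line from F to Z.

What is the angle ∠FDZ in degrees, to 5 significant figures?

113.07°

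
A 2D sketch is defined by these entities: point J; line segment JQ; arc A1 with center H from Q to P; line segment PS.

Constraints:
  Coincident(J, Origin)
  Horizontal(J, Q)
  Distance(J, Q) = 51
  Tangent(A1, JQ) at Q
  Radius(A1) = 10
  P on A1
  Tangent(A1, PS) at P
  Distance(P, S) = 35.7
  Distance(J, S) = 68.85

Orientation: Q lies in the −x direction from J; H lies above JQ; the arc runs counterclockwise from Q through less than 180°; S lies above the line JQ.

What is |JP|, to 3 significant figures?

43.2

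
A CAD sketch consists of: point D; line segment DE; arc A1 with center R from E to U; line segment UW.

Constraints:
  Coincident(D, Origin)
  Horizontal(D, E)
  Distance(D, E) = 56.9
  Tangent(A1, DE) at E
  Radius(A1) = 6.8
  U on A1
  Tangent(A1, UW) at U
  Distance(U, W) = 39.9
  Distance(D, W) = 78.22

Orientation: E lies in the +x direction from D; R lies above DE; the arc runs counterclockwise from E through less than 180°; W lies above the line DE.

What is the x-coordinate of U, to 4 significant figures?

63.70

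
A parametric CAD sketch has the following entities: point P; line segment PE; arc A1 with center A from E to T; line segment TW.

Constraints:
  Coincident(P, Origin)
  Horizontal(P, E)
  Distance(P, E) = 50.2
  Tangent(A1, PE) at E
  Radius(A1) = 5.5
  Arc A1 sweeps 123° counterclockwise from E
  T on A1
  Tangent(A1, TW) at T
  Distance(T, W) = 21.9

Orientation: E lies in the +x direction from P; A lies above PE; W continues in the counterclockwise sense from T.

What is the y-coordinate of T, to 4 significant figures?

8.496

P is at the origin; P and E share the same y with |PE| = 50.2 and E on the +x side, so E = (50.20, 0.000). Tangency of A1 to PE means the radius AE is perpendicular to PE, so A = E + (0, 5.5) = (50.20, 5.500). On A1, E sits at bearing -90° from A; a 123° counterclockwise sweep puts T at bearing 33°, so T = A + 5.5·(cos 33°, sin 33°) = (54.81, 8.496). So T.y = 8.496.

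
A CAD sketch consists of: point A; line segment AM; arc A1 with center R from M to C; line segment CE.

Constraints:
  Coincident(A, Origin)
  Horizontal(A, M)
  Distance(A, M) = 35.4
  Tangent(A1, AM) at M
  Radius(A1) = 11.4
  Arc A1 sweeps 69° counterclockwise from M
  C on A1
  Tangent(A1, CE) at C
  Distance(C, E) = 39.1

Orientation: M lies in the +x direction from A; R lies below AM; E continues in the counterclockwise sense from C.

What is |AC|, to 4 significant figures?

25.82

Since A1 is tangent to AM there, RM ⟂ AM, so R = M + (0, -11.4) = (35.40, -11.40). On A1, M sits at bearing 90° from R; a 69° counterclockwise sweep puts C at bearing 159°, so C = R + 11.4·(cos 159°, sin 159°) = (24.76, -7.315). Then |AC| = |C − A| = 25.82.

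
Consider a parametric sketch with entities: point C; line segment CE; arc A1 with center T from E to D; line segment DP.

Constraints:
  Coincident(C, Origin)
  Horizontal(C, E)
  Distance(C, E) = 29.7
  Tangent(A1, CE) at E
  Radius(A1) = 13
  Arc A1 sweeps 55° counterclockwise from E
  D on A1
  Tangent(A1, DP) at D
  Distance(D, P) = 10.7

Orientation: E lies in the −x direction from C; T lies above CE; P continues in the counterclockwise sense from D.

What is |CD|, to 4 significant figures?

19.84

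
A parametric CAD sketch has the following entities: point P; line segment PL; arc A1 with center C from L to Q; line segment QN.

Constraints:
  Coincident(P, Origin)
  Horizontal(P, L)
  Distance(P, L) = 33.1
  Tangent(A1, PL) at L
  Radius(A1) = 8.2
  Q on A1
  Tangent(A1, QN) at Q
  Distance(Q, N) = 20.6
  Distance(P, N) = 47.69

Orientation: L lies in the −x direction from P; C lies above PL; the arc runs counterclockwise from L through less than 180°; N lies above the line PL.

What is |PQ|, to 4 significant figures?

29.00

P is at the origin; P and L share the same y with |PL| = 33.1 and L on the −x side, so L = (-33.10, 0.000). Tangency of A1 to PL means the radius CL is perpendicular to PL, so C = L + (0, 8.2) = (-33.10, 8.200). Since CQ ⟂ QN (tangency), |CN| = √(8.2² + 20.6²) = 22.17 regardless of where Q sits on A1. So N lies on both circle(P, 47.69) and circle(C, 22.17); the above-PL intersection is N = (-37.06, 30.02). Q is the foot of the tangent from N: Q = (-26.15, 12.54).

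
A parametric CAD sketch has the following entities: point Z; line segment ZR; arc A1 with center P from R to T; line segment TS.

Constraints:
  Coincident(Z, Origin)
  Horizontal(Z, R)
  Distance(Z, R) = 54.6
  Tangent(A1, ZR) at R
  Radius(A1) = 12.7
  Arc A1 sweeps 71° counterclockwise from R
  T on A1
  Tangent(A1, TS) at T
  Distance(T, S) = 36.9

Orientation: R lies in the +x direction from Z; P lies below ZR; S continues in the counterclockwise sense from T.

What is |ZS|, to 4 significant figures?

53.14

Z is at the origin; ZR is horizontal with |ZR| = 54.6 and R on the +x side, so R = (54.60, 0.000). A1 meets ZR tangentially, so PR is at right angles to ZR, so P = R + (0, -12.7) = (54.60, -12.70). On A1, R sits at bearing 90° from P; a 71° counterclockwise sweep puts T at bearing 161°, so T = P + 12.7·(cos 161°, sin 161°) = (42.59, -8.565). A1 meets TS tangentially, so PT is at right angles to TS, so TS runs along (−sin 161°, cos 161°); with |TS| = 36.9, S = (30.58, -43.45). Then |ZS| = |S − Z| = 53.14.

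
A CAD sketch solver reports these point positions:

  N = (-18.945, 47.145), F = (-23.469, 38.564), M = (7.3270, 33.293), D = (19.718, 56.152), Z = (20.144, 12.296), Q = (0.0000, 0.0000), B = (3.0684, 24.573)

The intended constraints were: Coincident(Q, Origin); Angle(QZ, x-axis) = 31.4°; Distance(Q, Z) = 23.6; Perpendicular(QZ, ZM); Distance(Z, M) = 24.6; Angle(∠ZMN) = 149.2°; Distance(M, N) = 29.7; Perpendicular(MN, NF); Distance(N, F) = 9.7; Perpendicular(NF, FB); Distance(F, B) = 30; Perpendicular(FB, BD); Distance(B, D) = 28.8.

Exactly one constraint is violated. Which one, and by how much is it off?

Distance(B, D) = 28.8 — off by 6.90.

Q = (0.00, 0.00) ✓; QZ at 31.40° ✓; |QZ| = 23.60 ✓; ∠(QZ, ZM) = 90.00° ✓; |ZM| = 24.60 ✓; ∠ZMN = 149.2° ✓; |MN| = 29.70 ✓; ∠(MN, NF) = 90.00° ✓; |NF| = 9.701 ✓; ∠(NF, FB) = 90.00° ✓; |FB| = 30.00 ✓; ∠(FB, BD) = 90.00° ✓; |BD| = 35.70 ✗.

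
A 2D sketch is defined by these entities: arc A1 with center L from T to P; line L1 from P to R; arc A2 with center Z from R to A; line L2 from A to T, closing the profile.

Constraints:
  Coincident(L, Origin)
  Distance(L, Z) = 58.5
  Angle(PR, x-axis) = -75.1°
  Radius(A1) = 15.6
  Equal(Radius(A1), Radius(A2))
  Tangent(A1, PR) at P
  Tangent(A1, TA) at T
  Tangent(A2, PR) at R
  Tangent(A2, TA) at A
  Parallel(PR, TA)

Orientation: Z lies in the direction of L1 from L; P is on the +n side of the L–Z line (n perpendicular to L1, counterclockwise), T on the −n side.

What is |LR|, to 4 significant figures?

60.54

Tangency of A1 to both parallel lines with radius 15.6 puts P and T at L ± 15.6·n: P = (15.08, 4.011), T = (-15.08, -4.011). Equal radii place R and A the same way about Z: R = Z + 15.6·n = (30.12, -52.52), A = Z − 15.6·n = (-0.03320, -60.54). Then |LR| = |R − L| = 60.54.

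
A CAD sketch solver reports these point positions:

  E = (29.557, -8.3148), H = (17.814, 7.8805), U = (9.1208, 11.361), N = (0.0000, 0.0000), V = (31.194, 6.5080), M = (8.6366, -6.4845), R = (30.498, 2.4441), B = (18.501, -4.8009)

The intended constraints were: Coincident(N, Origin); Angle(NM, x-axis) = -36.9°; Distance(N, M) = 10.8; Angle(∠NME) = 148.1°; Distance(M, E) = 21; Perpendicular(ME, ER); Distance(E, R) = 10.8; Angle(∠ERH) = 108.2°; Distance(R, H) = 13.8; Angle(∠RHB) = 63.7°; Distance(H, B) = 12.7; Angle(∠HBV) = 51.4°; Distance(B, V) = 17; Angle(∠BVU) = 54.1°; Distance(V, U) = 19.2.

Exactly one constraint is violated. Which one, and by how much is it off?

Distance(V, U) = 19.2 — off by 3.40.

N = (0.00, 0.00) ✓; NM at -36.90° ✓; |NM| = 10.80 ✓; ∠NME = 148.1° ✓; |ME| = 21.00 ✓; ∠(ME, ER) = 90.00° ✓; |ER| = 10.80 ✓; ∠ERH = 108.2° ✓; |RH| = 13.80 ✓; ∠RHB = 63.70° ✓; |HB| = 12.70 ✓; ∠HBV = 51.40° ✓; |BV| = 17.00 ✓; ∠BVU = 54.10° ✓; |VU| = 22.60 ✗.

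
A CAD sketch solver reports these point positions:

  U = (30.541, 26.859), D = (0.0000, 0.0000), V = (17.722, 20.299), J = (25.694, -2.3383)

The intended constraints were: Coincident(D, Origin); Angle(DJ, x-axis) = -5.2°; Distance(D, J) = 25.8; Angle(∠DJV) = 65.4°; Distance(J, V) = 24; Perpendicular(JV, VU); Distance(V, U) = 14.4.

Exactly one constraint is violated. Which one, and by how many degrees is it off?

Perpendicular(JV, VU) — off by 7.70°.

D = (0.00, 0.00) ✓; DJ at -5.200° ✓; |DJ| = 25.80 ✓; ∠DJV = 65.40° ✓; |JV| = 24.00 ✓; ∠(JV, VU) = 82.30° ✗; |VU| = 14.40 ✓.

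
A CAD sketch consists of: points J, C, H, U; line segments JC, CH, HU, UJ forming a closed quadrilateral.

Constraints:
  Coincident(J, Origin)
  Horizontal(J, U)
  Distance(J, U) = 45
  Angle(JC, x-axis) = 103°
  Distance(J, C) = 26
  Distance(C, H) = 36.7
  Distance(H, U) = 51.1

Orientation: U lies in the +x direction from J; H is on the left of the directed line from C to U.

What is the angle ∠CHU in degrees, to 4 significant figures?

78.77°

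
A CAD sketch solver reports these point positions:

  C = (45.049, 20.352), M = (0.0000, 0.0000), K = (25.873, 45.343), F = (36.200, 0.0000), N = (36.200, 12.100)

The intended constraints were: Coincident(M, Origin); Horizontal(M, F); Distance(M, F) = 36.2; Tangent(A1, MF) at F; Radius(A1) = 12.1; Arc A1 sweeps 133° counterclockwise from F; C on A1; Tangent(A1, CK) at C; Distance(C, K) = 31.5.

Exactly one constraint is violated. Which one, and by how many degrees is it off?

Tangent(A1, CK) at C — off by 5.50°.

M = (0.00, 0.00) ✓; M.y = 0.00, F.y = 0.00 ✓; |MF| = 36.20 ✓; ∠(NF, FM) = 90.00° ✓; |NF| = 12.10 ✓; bearing(N→C) − bearing(N→F) = 133.0° ✓; |NC| = 12.10 ✓; ∠(NC, CK) = 95.50° ✗; |CK| = 31.50 ✓.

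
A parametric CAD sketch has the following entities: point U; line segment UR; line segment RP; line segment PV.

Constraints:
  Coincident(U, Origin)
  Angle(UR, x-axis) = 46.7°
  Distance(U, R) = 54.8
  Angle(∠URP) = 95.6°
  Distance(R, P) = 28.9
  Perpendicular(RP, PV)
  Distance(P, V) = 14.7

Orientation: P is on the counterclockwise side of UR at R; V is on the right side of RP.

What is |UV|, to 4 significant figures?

77.25

U is at the origin; UR runs at 46.7° with length 54.8, so R = 54.8·(cos 46.7°, sin 46.7°) = (37.58, 39.88). ∠URP = 95.6°, so RP runs at 46.7° + (180° − 95.6°) = 131.1° from the x-axis; with |RP| = 28.9, P = R + 28.9·(cos 131.1°, sin 131.1°) = (18.58, 61.66). RP is perpendicular to PV; with |PV| = 14.7 on the right of RP, V = P + 14.7·(0.7536, 0.6574) = (29.66, 71.32). Then |UV| = |V − U| = 77.25.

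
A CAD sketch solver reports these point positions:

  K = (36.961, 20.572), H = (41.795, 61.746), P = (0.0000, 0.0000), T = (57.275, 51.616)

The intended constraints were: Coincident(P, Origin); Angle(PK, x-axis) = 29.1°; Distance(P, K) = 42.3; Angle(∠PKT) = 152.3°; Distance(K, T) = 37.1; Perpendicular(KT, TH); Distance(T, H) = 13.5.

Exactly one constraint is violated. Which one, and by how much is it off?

Distance(T, H) = 13.5 — off by 5.00.

P = (0.00, 0.00) ✓; PK at 29.10° ✓; |PK| = 42.30 ✓; ∠PKT = 152.3° ✓; |KT| = 37.10 ✓; ∠(KT, TH) = 90.00° ✓; |TH| = 18.50 ✗.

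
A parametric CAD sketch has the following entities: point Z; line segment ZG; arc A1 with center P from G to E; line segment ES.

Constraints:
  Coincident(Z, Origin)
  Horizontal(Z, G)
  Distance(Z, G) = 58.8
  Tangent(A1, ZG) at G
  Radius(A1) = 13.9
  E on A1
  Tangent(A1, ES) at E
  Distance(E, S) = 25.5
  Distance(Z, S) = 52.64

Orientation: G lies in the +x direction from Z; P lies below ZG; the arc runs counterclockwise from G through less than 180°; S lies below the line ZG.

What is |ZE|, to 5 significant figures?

46.522

Z is at the origin; ZG is horizontal with |ZG| = 58.8 and G on the +x side, so G = (58.800, 0.0000). Since A1 is tangent to ZG there, PG ⟂ ZG, so P = G + (0, -13.9) = (58.800, -13.900). Since PE ⟂ ES (tangency), |PS| = √(13.9² + 25.5²) = 29.042 regardless of where E sits on A1. So S lies on both circle(Z, 52.64) and circle(P, 29.042); the below-ZG intersection is S = (39.102, -35.242). E is the foot of the tangent from S: E = (45.319, -10.511).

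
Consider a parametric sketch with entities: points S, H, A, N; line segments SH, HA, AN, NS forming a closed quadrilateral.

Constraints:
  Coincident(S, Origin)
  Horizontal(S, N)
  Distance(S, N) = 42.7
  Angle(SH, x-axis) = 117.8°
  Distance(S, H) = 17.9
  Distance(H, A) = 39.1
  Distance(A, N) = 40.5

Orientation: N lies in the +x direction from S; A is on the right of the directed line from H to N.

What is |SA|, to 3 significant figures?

21.3

Checks: SH at 117.8° ✓; |HA| = 39.10 ✓; |AN| = 40.50 ✓.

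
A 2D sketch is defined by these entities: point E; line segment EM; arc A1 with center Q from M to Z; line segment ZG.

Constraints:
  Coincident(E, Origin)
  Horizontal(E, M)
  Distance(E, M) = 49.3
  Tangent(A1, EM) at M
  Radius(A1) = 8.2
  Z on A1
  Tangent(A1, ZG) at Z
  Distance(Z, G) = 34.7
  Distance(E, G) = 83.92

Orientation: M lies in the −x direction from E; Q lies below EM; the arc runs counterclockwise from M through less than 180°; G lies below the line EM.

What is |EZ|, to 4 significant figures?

55.26

E is at the origin; EM is horizontal with |EM| = 49.3 and M on the −x side, so M = (-49.30, 0.000). The tangent condition forces QM to be normal to EM, so Q = M + (0, -8.2) = (-49.30, -8.200). Since QZ ⟂ ZG (tangency), |QG| = √(8.2² + 34.7²) = 35.66 regardless of where Z sits on A1. So G lies on both circle(E, 83.92) and circle(Q, 35.66); the below-EM intersection is G = (-79.29, -27.48). Z is the foot of the tangent from G: Z = (-55.20, -2.507).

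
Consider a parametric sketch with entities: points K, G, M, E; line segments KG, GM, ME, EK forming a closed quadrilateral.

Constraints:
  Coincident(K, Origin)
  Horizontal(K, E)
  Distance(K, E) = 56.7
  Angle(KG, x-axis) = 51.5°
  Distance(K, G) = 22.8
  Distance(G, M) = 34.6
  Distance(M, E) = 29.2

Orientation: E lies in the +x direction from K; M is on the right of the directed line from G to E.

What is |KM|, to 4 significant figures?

32.97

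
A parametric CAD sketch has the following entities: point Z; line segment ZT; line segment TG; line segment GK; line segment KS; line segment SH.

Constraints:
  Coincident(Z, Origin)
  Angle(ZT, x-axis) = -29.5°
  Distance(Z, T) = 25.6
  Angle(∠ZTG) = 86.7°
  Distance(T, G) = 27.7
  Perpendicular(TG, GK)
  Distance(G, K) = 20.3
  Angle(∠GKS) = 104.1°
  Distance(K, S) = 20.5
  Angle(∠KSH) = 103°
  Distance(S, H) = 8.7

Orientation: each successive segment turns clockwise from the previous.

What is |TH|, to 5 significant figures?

17.968

Z is at the origin; ZT runs at -29.5° with length 25.6, so T = (22.281, -12.606). ∠ZTG = 86.7° gives TG at -122.80° from the x-axis; with |TG| = 27.7, G = (7.2758, -35.890). TG is perpendicular to GK, so GK runs at 147.20°; with |GK| = 20.3, K = (-9.7877, -24.893). ∠GKS = 104.1° gives KS at 71.300° from the x-axis; with |KS| = 20.5, S = (-3.2151, -5.4753). ∠KSH = 103.0° gives SH at -5.7000° from the x-axis; with |SH| = 8.7, H = (5.4418, -6.3393). Then |TH| = |H − T| = 17.968.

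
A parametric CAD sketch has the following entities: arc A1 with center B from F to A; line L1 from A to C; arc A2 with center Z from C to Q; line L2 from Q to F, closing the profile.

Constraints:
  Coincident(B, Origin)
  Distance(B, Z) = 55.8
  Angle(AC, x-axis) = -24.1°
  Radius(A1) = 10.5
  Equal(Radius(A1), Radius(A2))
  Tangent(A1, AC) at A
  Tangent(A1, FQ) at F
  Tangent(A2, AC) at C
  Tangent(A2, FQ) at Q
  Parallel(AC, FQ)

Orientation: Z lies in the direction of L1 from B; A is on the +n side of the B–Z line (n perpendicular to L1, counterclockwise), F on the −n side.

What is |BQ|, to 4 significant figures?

56.78

The slot axis is L1's direction at -24.1°, so u = (cos -24.1°, sin -24.1°) = (0.9128, -0.4083) and n = (−sin -24.1°, cos -24.1°) = (0.4083, 0.9128). B is at the origin and Z lies 55.8 along u from B, so Z = 55.8·u = (50.94, -22.78). Tangency of A1 to both parallel lines with radius 10.5 puts A and F at B ± 10.5·n: A = (4.287, 9.585), F = (-4.287, -9.585). Equal radii place C and Q the same way about Z: C = Z + 10.5·n = (55.22, -13.20), Q = Z − 10.5·n = (46.65, -32.37). Then |BQ| = |Q − B| = 56.78.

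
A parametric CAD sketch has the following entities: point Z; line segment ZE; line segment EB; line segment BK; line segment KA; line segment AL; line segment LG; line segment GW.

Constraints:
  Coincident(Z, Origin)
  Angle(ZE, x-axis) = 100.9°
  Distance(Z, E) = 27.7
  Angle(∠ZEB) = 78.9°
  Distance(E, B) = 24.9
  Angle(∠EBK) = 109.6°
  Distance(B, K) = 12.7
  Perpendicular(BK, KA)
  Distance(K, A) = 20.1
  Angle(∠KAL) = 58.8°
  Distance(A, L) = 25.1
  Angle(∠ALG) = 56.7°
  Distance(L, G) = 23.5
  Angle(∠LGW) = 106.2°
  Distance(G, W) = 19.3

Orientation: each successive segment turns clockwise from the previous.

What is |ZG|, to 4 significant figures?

31.28

Z is at the origin; ZE runs at 100.9° with length 27.7, so E = (-5.238, 27.20). ∠ZEB = 78.9° gives EB at -0.2000° from the x-axis; with |EB| = 24.9, B = (19.66, 27.11). ∠EBK = 109.6° gives BK at -70.60° from the x-axis; with |BK| = 12.7, K = (23.88, 15.13). The perpendicularity gives KA at right angles to BK, so KA runs at -160.6°; with |KA| = 20.1, A = (4.922, 8.458). ∠KAL = 58.8° gives AL at 78.20° from the x-axis; with |AL| = 25.1, L = (10.05, 33.03). ∠ALG = 56.7° gives LG at -45.10° from the x-axis; with |LG| = 23.5, G = (26.64, 16.38). Then |ZG| = |G − Z| = 31.28.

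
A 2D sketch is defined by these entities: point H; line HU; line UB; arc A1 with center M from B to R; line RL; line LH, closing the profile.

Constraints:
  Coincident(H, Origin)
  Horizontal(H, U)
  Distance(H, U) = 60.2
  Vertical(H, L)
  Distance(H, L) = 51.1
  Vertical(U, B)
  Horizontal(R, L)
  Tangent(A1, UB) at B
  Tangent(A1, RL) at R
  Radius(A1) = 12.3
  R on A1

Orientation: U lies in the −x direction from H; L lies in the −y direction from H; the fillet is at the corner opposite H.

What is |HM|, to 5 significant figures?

61.643

HL is vertical with |HL| = 51.1 and L on the −y side, so L = (0.0000, -51.100). The virtual corner opposite H is at (-60.200, -51.100). A1 meets UB tangentially, so MB is at right angles to UB and since A1 is tangent to RL there, MR ⟂ RL, with radius 12.3, so the center M sits 12.3 in from both sides at M = (-47.900, -38.800). Then |HM| = |M − H| = 61.643.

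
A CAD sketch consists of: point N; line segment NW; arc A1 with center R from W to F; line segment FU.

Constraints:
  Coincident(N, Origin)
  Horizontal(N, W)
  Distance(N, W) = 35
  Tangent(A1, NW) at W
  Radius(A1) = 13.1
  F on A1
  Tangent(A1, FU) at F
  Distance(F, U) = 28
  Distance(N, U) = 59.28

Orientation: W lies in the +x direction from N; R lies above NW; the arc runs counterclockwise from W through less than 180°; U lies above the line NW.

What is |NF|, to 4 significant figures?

50.43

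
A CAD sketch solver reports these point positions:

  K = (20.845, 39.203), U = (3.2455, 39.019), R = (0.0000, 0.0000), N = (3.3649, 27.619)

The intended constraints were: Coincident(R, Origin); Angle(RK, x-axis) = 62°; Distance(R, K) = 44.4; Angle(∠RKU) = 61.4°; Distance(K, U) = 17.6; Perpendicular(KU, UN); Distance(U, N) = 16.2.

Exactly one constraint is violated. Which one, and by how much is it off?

Distance(U, N) = 16.2 — off by 4.80.

R = (0.00, 0.00) ✓; RK at 62.00° ✓; |RK| = 44.40 ✓; ∠RKU = 61.40° ✓; |KU| = 17.60 ✓; ∠(KU, UN) = 90.00° ✓; |UN| = 11.40 ✗.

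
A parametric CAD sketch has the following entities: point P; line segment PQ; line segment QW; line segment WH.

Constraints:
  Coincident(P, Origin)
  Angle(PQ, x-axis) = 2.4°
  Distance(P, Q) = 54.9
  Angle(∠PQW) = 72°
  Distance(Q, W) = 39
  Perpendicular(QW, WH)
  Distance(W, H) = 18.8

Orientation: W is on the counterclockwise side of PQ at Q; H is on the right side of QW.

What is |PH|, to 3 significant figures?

74.4

P is at the origin; PQ runs at 2.4° with length 54.9, so Q = 54.9·(cos 2.4°, sin 2.4°) = (54.9, 2.30). ∠PQW = 72.0°, so QW runs at 2.4° + (180° − 72.0°) = 110° from the x-axis; with |QW| = 39.0, W = Q + 39.0·(cos 110°, sin 110°) = (41.3, 38.9). QW is perpendicular to WH; with |WH| = 18.8 on the right of QW, H = W + 18.8·(0.937, 0.349) = (58.9, 45.4). Then |PH| = |H − P| = 74.4.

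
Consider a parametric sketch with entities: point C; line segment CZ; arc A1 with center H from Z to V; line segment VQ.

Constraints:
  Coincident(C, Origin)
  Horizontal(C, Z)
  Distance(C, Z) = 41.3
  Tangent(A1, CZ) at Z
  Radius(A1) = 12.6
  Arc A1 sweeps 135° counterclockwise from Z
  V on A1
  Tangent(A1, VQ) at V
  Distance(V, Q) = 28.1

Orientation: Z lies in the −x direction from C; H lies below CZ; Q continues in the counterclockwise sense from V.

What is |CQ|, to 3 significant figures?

51.3

On A1, Z sits at bearing 90° from H; a 135° counterclockwise sweep puts V at bearing 225°, so V = H + 12.6·(cos 225°, sin 225°) = (-50.2, -21.5). Tangency of A1 to VQ means the radius HV is perpendicular to VQ, so VQ runs along (−sin 225°, cos 225°); with |VQ| = 28.1, Q = (-30.3, -41.4). Then |CQ| = |Q − C| = 51.3.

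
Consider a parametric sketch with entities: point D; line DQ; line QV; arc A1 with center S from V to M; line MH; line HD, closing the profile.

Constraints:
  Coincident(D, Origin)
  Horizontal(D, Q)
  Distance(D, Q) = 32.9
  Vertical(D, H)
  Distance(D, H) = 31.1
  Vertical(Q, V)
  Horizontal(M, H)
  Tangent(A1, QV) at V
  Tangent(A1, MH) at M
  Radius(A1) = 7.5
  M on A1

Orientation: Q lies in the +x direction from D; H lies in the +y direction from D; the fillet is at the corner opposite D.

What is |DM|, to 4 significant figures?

40.15

D is at the origin; D and Q share the same y with |DQ| = 32.9 and Q on the +x side, so Q = (32.90, 0.000). DH is vertical with |DH| = 31.1 and H on the +y side, so H = (0.000, 31.10). The virtual corner opposite D is at (32.90, 31.10). Since A1 is tangent to QV there, SV ⟂ QV and A1 meets MH tangentially, so SM is at right angles to MH, with radius 7.5, so the center S sits 7.5 in from both sides at S = (25.40, 23.60). That places the tangent points at V = (32.90, 23.60) on QV and M = (25.40, 31.10) on MH. Then |DM| = |M − D| = 40.15.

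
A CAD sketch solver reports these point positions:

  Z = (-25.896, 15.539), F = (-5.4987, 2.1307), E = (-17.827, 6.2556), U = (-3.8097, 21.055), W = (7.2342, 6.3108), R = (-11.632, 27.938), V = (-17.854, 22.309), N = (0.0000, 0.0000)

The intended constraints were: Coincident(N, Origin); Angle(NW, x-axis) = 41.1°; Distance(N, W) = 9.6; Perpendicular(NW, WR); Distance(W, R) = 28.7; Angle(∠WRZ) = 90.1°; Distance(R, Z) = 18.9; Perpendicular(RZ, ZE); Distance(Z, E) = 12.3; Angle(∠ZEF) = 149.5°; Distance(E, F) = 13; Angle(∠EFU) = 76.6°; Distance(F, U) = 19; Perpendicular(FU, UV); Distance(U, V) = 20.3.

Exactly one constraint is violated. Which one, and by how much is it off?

Distance(U, V) = 20.3 — off by 6.20.

N = (0.00, 0.00) ✓; NW at 41.10° ✓; |NW| = 9.600 ✓; ∠(NW, WR) = 90.00° ✓; |WR| = 28.70 ✓; ∠WRZ = 90.10° ✓; |RZ| = 18.90 ✓; ∠(RZ, ZE) = 90.00° ✓; |ZE| = 12.30 ✓; ∠ZEF = 149.5° ✓; |EF| = 13.00 ✓; ∠EFU = 76.60° ✓; |FU| = 19.00 ✓; ∠(FU, UV) = 90.00° ✓; |UV| = 14.10 ✗.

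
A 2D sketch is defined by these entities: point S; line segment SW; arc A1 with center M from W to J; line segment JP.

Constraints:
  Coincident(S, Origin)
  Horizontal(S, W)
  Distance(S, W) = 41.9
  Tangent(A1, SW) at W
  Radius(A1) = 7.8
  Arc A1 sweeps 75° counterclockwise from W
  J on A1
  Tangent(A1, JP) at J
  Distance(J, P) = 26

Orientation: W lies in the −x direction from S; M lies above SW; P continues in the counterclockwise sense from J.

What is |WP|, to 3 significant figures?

34.0

On A1, W sits at bearing -90° from M; a 75° counterclockwise sweep puts J at bearing -15°, so J = M + 7.8·(cos -15°, sin -15°) = (-34.4, 5.78). Since A1 is tangent to JP there, MJ ⟂ JP, so JP runs along (−sin -15°, cos -15°); with |JP| = 26.0, P = (-27.6, 30.9). Then |WP| = |P − W| = 34.0.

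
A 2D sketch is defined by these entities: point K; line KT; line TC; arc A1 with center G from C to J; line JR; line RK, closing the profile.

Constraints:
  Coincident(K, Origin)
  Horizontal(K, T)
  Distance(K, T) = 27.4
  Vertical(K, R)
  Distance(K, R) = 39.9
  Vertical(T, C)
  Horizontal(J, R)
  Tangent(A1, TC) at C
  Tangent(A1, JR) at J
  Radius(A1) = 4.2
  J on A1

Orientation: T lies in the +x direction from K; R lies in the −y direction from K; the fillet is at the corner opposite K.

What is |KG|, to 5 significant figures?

42.576

K is at the origin; K and T share the same y with |KT| = 27.4 and T on the +x side, so T = (27.400, 0.0000). KR is vertical with |KR| = 39.9 and R on the −y side, so R = (0.0000, -39.900). The virtual corner opposite K is at (27.400, -39.900). A1 meets TC tangentially, so GC is at right angles to TC and A1 meets JR tangentially, so GJ is at right angles to JR, with radius 4.2, so the center G sits 4.2 in from both sides at G = (23.200, -35.700). Then |KG| = |G − K| = 42.576.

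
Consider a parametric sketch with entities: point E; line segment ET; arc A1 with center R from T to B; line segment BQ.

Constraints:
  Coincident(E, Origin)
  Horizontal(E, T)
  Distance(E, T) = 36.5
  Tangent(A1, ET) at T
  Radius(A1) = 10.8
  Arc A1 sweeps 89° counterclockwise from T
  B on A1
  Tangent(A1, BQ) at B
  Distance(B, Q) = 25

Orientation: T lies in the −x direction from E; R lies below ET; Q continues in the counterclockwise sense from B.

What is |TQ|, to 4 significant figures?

37.34

E is at the origin; ET is horizontal with |ET| = 36.5 and T on the −x side, so T = (-36.50, 0.000). Since A1 is tangent to ET there, RT ⟂ ET, so R = T + (0, -10.8) = (-36.50, -10.80). On A1, T sits at bearing 90° from R; an 89° counterclockwise sweep puts B at bearing 179°, so B = R + 10.8·(cos 179°, sin 179°) = (-47.30, -10.61). A1 meets BQ tangentially, so RB is at right angles to BQ, so BQ runs along (−sin 179°, cos 179°); with |BQ| = 25.0, Q = (-47.73, -35.61). Then |TQ| = |Q − T| = 37.34.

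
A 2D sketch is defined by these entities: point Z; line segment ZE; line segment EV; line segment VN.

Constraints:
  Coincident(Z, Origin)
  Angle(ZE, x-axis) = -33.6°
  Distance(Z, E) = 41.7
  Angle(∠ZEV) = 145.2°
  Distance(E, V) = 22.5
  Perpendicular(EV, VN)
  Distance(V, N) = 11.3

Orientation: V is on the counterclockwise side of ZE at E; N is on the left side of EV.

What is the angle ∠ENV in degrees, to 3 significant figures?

63.3°

∠ZEV = 145.2°, so EV runs at -33.6° + (180° − 145.2°) = 1.20° from the x-axis; with |EV| = 22.5, V = E + 22.5·(cos 1.20°, sin 1.20°) = (57.2, -22.6). EV ⟂ VN; with |VN| = 11.3 on the left of EV, N = V + 11.3·(-0.0209, 1.00) = (57.0, -11.3). Then cos ∠ENV = NE·NV / (|NE||NV|), giving 63.3°.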